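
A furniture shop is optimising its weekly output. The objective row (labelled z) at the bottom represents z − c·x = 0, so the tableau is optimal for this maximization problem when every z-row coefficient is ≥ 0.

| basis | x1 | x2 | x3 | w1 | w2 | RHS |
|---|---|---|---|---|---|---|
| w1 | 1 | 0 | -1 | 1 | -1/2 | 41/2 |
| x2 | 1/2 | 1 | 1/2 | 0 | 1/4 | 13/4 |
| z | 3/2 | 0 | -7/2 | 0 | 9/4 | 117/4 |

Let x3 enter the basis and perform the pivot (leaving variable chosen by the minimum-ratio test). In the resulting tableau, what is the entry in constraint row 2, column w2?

Ratio test on column x3 — row 1: entry -1 ≤ 0; row 2: (13/4)/(1/2) = 13/2. Minimum is 13/2 at row 2 (x2 leaves); pivot element 1/2.
Divide row 2 by 1/2; eliminate column x3 from the other rows.
In the new row 2, the w2 entry is the old entry divided by the pivot: (1/4)/(1/2) = 1/2.

1/2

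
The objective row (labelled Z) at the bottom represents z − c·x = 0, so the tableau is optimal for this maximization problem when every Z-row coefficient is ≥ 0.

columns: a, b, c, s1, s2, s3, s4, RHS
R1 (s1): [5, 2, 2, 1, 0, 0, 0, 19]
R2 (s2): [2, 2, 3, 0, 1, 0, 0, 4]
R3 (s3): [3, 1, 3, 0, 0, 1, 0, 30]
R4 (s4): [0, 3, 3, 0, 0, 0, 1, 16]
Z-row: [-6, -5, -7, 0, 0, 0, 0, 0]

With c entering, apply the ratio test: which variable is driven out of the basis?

Column c entries and ratios — s1: 19/2 = 19/2; s2: 4/3 = 4/3; s3: 30/3 = 10; s4: 16/3 = 16/3.
Smallest ratio is 4/3 in the row of s2, so s2 leaves.

s2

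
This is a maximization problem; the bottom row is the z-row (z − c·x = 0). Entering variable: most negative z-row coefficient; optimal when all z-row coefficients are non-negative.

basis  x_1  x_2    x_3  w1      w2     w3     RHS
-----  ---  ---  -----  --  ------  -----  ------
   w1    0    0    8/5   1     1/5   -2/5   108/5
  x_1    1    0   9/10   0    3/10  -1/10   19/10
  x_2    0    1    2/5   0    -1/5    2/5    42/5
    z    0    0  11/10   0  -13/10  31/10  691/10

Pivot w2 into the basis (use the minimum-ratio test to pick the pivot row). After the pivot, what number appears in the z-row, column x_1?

Ratio test on column w2 — row 1: (108/5)/(1/5) = 108; row 2: (19/10)/(3/10) = 19/3; row 3: entry -1/5 ≤ 0. Minimum is 19/3 at row 2 (x_1 leaves); pivot element 3/10.
Divide row 2 by 3/10; eliminate column w2 from the other rows.
z-row update in column x_1: 0 − (-13/10)·(10/3) = 13/3.

13/3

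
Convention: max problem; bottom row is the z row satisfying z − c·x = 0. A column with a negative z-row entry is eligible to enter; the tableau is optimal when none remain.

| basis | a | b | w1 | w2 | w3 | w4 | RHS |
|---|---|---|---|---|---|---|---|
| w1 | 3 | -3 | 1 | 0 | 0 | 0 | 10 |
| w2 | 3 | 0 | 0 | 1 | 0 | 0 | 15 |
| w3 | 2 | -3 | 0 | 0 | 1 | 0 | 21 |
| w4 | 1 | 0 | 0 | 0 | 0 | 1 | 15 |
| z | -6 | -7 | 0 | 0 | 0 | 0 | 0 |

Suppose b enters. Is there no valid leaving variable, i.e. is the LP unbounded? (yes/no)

yes

Every constraint-row entry in column b is ≤ 0, so increasing b is unbounded.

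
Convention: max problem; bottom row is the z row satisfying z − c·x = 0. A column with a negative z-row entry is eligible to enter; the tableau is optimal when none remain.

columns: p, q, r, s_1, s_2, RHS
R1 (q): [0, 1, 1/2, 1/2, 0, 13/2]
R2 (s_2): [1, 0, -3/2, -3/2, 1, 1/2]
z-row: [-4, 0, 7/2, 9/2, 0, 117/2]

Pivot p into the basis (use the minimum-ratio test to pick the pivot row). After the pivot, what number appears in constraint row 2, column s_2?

Ratio test on column p — row 1: entry 0 ≤ 0; row 2: (1/2)/1 = 1/2. Minimum is 1/2 at row 2 (s_2 leaves); pivot element 1.
Divide row 2 by 1; eliminate column p from the other rows.
In the new row 2, the s_2 entry is the old entry divided by the pivot: 1/1 = 1.

1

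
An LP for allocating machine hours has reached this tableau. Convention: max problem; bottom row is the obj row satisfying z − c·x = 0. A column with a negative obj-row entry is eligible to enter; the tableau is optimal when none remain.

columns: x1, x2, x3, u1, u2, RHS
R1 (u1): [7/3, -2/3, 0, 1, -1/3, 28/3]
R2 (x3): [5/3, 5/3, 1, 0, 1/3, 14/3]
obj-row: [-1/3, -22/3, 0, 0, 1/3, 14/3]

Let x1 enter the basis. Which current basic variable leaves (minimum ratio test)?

Column x1 entries and ratios — u1: (28/3)/(7/3) = 4; x3: (14/3)/(5/3) = 14/5.
Smallest ratio is 14/5 in the row of x3, so x3 leaves.

x3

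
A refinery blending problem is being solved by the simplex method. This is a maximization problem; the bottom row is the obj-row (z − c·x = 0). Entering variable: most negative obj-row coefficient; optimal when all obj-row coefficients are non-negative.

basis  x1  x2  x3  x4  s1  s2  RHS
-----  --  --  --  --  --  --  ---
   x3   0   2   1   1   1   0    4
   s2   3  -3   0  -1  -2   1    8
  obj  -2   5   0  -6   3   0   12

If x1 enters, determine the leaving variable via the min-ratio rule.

s2

Column x1 entries and ratios — x3: 0 ≤ 0, skip; s2: 8/3 = 8/3.
Smallest ratio is 8/3 in the row of s2, so s2 leaves.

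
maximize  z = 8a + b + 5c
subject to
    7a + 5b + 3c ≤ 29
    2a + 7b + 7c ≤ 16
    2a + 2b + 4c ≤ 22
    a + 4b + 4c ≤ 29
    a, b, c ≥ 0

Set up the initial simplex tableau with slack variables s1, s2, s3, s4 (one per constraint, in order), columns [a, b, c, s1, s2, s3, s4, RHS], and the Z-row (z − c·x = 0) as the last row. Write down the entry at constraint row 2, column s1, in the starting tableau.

Slack s1 belongs to constraint 1; its column is the unit vector e_1, so the entry in row 2 is 0.

0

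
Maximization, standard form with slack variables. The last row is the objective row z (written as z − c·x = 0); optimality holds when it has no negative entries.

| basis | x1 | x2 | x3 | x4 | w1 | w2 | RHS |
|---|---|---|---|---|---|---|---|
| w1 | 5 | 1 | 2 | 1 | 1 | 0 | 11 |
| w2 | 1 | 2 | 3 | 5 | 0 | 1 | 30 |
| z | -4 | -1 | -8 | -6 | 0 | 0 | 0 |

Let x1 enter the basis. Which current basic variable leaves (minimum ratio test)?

Column x1 entries and ratios — w1: 11/5 = 11/5; w2: 30/1 = 30.
Smallest ratio is 11/5 in the row of w1, so w1 leaves.

w1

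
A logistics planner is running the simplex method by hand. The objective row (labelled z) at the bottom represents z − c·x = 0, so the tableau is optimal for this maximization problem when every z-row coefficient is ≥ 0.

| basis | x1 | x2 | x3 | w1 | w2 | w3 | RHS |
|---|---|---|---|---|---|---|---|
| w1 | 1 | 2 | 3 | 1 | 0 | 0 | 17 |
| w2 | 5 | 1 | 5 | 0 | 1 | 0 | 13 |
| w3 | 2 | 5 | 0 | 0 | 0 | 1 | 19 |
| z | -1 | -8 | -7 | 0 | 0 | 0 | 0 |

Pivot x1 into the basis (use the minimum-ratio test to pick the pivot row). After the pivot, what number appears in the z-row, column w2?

1/5

Ratio test on column x1 — row 1: 17/1 = 17; row 2: 13/5 = 13/5; row 3: 19/2 = 19/2. Minimum is 13/5 at row 2 (w2 leaves); pivot element 5.
Divide row 2 by 5; eliminate column x1 from the other rows.
z-row update in column w2: 0 − (-1)·(1/5) = 1/5.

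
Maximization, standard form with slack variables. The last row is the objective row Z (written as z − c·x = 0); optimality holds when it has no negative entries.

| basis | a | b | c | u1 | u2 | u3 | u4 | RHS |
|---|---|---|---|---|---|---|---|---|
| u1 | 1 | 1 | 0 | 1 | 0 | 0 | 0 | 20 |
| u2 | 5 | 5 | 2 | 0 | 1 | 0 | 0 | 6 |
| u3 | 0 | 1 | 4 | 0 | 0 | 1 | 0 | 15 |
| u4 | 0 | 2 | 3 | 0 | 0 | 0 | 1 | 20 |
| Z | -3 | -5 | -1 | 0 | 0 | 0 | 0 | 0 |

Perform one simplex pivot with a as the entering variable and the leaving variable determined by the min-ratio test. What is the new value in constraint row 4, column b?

2

Ratio test on column a — row 1: 20/1 = 20; row 2: 6/5 = 6/5; row 3: entry 0 ≤ 0; row 4: entry 0 ≤ 0. Minimum is 6/5 at row 2 (u2 leaves); pivot element 5.
Divide row 2 by 5; eliminate column a from the other rows.
Row 4 update in column b: 2 − 0·1 = 2.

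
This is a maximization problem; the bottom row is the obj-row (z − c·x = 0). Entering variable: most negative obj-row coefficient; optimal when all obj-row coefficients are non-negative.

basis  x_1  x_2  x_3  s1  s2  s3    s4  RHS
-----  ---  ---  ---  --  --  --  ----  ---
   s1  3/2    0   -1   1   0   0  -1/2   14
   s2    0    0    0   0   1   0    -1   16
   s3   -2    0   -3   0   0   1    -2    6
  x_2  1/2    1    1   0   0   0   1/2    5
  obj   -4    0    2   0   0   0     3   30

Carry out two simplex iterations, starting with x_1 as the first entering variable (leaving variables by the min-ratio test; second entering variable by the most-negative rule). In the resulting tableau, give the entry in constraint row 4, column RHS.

Ratio test on column x_1 — row 1: 14/(3/2) = 28/3; row 2: entry 0 ≤ 0; row 3: entry -2 ≤ 0; row 4: 5/(1/2) = 10. Minimum is 28/3 at row 1 (s1 leaves); pivot element 3/2.
Divide row 1 by 3/2; eliminate column x_1 from the other rows.
Second iteration: most negative obj-row entry is -2/3 in column x_3, so x_3 enters.
Ratio test on column x_3 — row 1: entry -2/3 ≤ 0; row 2: entry 0 ≤ 0; row 3: entry -13/3 ≤ 0; row 4: (1/3)/(4/3) = 1/4. Minimum is 1/4 at row 4 (x_2 leaves); pivot element 4/3.
Divide row 4 by 4/3; eliminate column x_3 from the other rows.
After both pivots, the entry at constraint row 4, column RHS is 1/4.

1/4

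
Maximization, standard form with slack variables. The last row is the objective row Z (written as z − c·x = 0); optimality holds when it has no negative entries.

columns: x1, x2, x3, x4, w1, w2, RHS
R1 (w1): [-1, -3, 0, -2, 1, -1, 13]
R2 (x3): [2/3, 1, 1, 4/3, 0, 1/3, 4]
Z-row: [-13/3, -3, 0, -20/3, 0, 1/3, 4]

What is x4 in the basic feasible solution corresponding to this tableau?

0

x4 is not in the basis, so in the current basic feasible solution x4 = 0.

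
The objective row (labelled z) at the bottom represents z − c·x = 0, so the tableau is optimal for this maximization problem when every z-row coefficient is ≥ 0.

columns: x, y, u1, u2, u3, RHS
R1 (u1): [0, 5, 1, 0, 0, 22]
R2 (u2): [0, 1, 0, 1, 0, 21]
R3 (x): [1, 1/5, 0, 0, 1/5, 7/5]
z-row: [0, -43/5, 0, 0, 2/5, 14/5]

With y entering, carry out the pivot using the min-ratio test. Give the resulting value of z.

1016/25

Ratio test on column y — row 1: 22/5 = 22/5; row 2: 21/1 = 21; row 3: (7/5)/(1/5) = 7. Minimum is 22/5 at row 1 (u1 leaves); pivot element 5.
Pivot on row 1; the z-row RHS becomes 14/5 − (-43/5)·(22/5) = 1016/25.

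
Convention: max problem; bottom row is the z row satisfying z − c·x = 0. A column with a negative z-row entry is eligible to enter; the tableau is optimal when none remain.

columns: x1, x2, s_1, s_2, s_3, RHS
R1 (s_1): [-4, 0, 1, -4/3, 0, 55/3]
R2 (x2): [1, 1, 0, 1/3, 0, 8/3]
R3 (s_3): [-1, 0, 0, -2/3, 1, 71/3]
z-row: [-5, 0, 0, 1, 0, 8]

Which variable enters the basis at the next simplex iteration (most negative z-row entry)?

Negative z-row entries: x1: -5.
The most negative is -5 in column x1, so x1 enters.

x1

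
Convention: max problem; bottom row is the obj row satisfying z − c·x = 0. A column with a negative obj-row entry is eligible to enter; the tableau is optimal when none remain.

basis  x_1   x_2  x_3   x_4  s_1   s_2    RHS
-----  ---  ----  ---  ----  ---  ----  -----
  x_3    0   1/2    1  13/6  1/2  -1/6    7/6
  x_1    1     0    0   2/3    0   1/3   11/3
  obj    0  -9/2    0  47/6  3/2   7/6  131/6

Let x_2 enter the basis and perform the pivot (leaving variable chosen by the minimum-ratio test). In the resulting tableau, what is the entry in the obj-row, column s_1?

Ratio test on column x_2 — row 1: (7/6)/(1/2) = 7/3; row 2: entry 0 ≤ 0. Minimum is 7/3 at row 1 (x_3 leaves); pivot element 1/2.
Divide row 1 by 1/2; eliminate column x_2 from the other rows.
obj-row update in column s_1: 3/2 − (-9/2)·1 = 6.

6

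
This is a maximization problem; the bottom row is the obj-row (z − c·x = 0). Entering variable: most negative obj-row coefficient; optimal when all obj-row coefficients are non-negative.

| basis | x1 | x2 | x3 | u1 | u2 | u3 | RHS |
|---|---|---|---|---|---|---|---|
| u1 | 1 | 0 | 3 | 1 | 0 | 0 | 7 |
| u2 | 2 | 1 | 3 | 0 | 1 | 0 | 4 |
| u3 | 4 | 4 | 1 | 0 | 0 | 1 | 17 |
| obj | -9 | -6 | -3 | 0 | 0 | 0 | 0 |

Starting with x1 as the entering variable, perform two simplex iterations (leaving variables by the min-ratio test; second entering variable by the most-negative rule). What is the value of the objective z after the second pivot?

24

Ratio test on column x1 — row 1: 7/1 = 7; row 2: 4/2 = 2; row 3: 17/4 = 17/4. Minimum is 2 at row 2 (u2 leaves); pivot element 2.
Pivot on row 2; the obj-row RHS becomes 0 − (-9)·2 = 18.
Next entering variable (most negative obj-row entry -3/2): x2.
Ratio test on column x2 — row 1: entry -1/2 ≤ 0; row 2: 2/(1/2) = 4; row 3: 9/2 = 9/2. Minimum is 4 at row 2 (x1 leaves); pivot element 1/2.
After the second pivot the obj-row RHS is 18 − (-3/2)·4 = 24.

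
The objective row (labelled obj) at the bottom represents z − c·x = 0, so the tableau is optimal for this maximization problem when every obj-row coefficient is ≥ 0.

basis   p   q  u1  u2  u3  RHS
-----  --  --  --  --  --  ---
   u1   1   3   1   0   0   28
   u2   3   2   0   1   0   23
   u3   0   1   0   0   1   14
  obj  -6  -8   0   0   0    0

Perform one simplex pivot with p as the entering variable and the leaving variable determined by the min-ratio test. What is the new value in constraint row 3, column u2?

0

Ratio test on column p — row 1: 28/1 = 28; row 2: 23/3 = 23/3; row 3: entry 0 ≤ 0. Minimum is 23/3 at row 2 (u2 leaves); pivot element 3.
Divide row 2 by 3; eliminate column p from the other rows.
Row 3 update in column u2: 0 − 0·(1/3) = 0.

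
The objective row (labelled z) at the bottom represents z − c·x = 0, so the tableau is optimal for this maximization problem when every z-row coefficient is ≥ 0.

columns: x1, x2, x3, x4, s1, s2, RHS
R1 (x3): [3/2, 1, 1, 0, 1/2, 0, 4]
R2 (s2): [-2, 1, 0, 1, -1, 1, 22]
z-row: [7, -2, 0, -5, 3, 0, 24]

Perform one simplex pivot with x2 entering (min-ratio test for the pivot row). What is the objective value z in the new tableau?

32

Ratio test on column x2 — row 1: 4/1 = 4; row 2: 22/1 = 22. Minimum is 4 at row 1 (x3 leaves); pivot element 1.
Pivot on row 1; the z-row RHS becomes 24 − (-2)·4 = 32.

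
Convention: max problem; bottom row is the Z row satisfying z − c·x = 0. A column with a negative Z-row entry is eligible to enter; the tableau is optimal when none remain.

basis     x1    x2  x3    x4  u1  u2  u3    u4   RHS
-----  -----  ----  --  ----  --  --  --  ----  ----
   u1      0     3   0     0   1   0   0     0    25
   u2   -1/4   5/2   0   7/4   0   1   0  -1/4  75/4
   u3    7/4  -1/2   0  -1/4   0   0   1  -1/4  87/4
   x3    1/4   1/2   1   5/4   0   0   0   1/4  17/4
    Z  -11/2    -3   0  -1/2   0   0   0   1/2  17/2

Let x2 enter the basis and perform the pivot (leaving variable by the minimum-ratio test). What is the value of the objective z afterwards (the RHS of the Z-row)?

31

Ratio test on column x2 — row 1: 25/3 = 25/3; row 2: (75/4)/(5/2) = 15/2; row 3: entry -1/2 ≤ 0; row 4: (17/4)/(1/2) = 17/2. Minimum is 15/2 at row 2 (u2 leaves); pivot element 5/2.
Pivot on row 2; the Z-row RHS becomes 17/2 − (-3)·(15/2) = 31.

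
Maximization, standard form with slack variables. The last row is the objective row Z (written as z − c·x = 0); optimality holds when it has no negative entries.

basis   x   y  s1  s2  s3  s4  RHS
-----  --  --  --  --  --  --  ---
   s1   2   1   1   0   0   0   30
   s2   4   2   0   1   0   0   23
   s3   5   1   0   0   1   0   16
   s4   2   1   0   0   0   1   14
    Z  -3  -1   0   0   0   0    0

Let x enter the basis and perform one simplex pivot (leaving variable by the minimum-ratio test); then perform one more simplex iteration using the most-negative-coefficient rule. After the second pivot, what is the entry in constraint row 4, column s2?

Ratio test on column x — row 1: 30/2 = 15; row 2: 23/4 = 23/4; row 3: 16/5 = 16/5; row 4: 14/2 = 7. Minimum is 16/5 at row 3 (s3 leaves); pivot element 5.
Divide row 3 by 5; eliminate column x from the other rows.
Second iteration: most negative Z-row entry is -2/5 in column y, so y enters.
Ratio test on column y — row 1: (118/5)/(3/5) = 118/3; row 2: (51/5)/(6/5) = 17/2; row 3: (16/5)/(1/5) = 16; row 4: (38/5)/(3/5) = 38/3. Minimum is 17/2 at row 2 (s2 leaves); pivot element 6/5.
Divide row 2 by 6/5; eliminate column y from the other rows.
After both pivots, the entry at constraint row 4, column s2 is -1/2.

-1/2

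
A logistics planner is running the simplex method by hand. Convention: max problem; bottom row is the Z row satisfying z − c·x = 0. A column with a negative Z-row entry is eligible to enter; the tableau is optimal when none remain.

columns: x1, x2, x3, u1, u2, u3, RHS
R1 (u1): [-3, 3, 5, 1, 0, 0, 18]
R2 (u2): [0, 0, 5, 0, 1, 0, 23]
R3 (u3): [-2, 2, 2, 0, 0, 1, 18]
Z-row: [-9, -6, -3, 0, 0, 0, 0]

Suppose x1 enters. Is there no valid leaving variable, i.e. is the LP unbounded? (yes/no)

yes

Every constraint-row entry in column x1 is ≤ 0, so increasing x1 is unbounded.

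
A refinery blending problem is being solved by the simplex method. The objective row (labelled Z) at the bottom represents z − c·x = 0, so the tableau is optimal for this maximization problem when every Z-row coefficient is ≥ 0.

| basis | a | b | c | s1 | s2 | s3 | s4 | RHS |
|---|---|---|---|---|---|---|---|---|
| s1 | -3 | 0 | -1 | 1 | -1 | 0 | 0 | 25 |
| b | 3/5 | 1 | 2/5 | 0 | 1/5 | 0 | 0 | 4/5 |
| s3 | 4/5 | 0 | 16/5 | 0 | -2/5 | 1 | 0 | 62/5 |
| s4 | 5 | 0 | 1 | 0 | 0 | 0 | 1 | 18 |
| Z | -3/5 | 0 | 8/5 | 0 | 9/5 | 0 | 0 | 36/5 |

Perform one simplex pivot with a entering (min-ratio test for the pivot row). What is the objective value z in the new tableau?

Ratio test on column a — row 1: entry -3 ≤ 0; row 2: (4/5)/(3/5) = 4/3; row 3: (62/5)/(4/5) = 31/2; row 4: 18/5 = 18/5. Minimum is 4/3 at row 2 (b leaves); pivot element 3/5.
Pivot on row 2; the Z-row RHS becomes 36/5 − (-3/5)·(4/3) = 8.

8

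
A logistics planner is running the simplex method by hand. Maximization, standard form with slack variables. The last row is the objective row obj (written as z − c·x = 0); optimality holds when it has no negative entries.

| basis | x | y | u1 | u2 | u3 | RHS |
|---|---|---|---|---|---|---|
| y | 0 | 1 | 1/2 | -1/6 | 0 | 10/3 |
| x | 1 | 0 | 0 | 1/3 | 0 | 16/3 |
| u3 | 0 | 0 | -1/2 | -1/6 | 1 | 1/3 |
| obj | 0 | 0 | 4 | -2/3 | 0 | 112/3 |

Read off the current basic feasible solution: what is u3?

1/3

u3 is basic (row 3); its value is the RHS of that row, 1/3.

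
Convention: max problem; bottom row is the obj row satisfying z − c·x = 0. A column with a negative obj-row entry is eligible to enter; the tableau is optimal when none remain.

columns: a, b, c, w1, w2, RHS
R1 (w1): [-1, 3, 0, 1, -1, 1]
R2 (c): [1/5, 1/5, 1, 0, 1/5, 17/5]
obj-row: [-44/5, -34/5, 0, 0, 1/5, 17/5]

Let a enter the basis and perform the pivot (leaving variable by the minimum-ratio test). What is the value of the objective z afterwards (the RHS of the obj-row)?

Ratio test on column a — row 1: entry -1 ≤ 0; row 2: (17/5)/(1/5) = 17. Minimum is 17 at row 2 (c leaves); pivot element 1/5.
Pivot on row 2; the obj-row RHS becomes 17/5 − (-44/5)·17 = 153.

153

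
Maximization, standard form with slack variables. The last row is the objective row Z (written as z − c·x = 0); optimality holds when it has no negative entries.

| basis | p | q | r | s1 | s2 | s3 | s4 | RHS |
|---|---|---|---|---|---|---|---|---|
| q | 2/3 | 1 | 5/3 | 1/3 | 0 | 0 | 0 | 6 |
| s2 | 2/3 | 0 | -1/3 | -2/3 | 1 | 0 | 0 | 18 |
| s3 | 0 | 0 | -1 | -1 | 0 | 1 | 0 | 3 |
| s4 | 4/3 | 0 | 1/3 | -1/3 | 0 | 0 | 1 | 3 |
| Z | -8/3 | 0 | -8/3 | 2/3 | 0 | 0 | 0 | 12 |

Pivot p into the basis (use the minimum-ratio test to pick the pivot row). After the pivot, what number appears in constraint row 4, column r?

1/4

Ratio test on column p — row 1: 6/(2/3) = 9; row 2: 18/(2/3) = 27; row 3: entry 0 ≤ 0; row 4: 3/(4/3) = 9/4. Minimum is 9/4 at row 4 (s4 leaves); pivot element 4/3.
Divide row 4 by 4/3; eliminate column p from the other rows.
In the new row 4, the r entry is the old entry divided by the pivot: (1/3)/(4/3) = 1/4.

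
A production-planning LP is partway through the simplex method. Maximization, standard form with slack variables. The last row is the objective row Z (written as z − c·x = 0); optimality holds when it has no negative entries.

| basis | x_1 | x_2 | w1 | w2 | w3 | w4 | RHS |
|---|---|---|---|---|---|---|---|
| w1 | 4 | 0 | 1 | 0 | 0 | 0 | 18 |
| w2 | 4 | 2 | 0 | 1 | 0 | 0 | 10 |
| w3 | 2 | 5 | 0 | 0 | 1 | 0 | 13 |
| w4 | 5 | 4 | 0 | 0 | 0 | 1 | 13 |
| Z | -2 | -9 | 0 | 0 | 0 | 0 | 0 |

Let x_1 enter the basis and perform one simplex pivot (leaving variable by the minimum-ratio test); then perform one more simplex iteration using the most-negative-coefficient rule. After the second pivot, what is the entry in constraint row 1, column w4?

Ratio test on column x_1 — row 1: 18/4 = 9/2; row 2: 10/4 = 5/2; row 3: 13/2 = 13/2; row 4: 13/5 = 13/5. Minimum is 5/2 at row 2 (w2 leaves); pivot element 4.
Divide row 2 by 4; eliminate column x_1 from the other rows.
Second iteration: most negative Z-row entry is -8 in column x_2, so x_2 enters.
Ratio test on column x_2 — row 1: entry -2 ≤ 0; row 2: (5/2)/(1/2) = 5; row 3: 8/4 = 2; row 4: (1/2)/(3/2) = 1/3. Minimum is 1/3 at row 4 (w4 leaves); pivot element 3/2.
Divide row 4 by 3/2; eliminate column x_2 from the other rows.
After both pivots, the entry at constraint row 1, column w4 is 4/3.

4/3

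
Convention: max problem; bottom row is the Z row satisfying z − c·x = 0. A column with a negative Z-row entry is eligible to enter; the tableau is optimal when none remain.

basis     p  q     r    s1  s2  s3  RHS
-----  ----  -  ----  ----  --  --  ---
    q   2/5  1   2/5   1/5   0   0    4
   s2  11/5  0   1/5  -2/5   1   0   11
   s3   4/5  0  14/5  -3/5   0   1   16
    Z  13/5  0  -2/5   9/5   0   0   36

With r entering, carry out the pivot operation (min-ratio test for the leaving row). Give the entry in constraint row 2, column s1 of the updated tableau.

-5/14

Ratio test on column r — row 1: 4/(2/5) = 10; row 2: 11/(1/5) = 55; row 3: 16/(14/5) = 40/7. Minimum is 40/7 at row 3 (s3 leaves); pivot element 14/5.
Divide row 3 by 14/5; eliminate column r from the other rows.
Row 2 update in column s1: -2/5 − (1/5)·(-3/14) = -5/14.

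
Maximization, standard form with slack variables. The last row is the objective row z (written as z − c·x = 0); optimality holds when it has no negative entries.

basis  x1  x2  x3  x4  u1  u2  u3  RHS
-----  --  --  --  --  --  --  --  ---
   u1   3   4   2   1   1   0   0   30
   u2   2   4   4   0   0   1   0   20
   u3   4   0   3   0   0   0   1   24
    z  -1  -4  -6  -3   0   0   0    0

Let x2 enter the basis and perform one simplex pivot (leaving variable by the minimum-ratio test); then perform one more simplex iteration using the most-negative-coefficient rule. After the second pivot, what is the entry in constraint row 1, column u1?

1

Ratio test on column x2 — row 1: 30/4 = 15/2; row 2: 20/4 = 5; row 3: entry 0 ≤ 0. Minimum is 5 at row 2 (u2 leaves); pivot element 4.
Divide row 2 by 4; eliminate column x2 from the other rows.
Second iteration: most negative z-row entry is -3 in column x4, so x4 enters.
Ratio test on column x4 — row 1: 10/1 = 10; row 2: entry 0 ≤ 0; row 3: entry 0 ≤ 0. Minimum is 10 at row 1 (u1 leaves); pivot element 1.
Divide row 1 by 1; eliminate column x4 from the other rows.
After both pivots, the entry at constraint row 1, column u1 is 1.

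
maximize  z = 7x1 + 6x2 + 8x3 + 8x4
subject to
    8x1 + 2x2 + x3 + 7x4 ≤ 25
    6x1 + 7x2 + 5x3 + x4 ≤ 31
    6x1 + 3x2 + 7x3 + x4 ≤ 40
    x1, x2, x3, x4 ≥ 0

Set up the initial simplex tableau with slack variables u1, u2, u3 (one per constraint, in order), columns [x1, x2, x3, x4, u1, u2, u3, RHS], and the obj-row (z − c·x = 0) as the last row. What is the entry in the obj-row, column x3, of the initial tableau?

-8

The obj-row carries the negated objective coefficients: the x3 entry is -8.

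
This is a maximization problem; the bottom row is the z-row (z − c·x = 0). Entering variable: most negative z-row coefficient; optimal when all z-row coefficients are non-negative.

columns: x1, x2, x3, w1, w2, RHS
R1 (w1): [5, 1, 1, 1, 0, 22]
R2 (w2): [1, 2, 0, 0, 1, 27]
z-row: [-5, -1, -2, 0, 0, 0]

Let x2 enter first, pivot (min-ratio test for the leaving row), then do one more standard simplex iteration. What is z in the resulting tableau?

Ratio test on column x2 — row 1: 22/1 = 22; row 2: 27/2 = 27/2. Minimum is 27/2 at row 2 (w2 leaves); pivot element 2.
Pivot on row 2; the z-row RHS becomes 0 − (-1)·(27/2) = 27/2.
Next entering variable (most negative z-row entry -9/2): x1.
Ratio test on column x1 — row 1: (17/2)/(9/2) = 17/9; row 2: (27/2)/(1/2) = 27. Minimum is 17/9 at row 1 (w1 leaves); pivot element 9/2.
After the second pivot the z-row RHS is 27/2 − (-9/2)·(17/9) = 22.

22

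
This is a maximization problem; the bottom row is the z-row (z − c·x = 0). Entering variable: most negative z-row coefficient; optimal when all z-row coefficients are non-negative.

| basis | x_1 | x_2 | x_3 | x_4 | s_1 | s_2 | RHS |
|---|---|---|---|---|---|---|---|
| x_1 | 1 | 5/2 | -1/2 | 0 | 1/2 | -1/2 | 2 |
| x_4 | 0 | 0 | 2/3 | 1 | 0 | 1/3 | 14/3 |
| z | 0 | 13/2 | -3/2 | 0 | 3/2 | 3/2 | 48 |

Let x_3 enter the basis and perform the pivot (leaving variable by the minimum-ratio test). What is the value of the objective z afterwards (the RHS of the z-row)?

117/2

Ratio test on column x_3 — row 1: entry -1/2 ≤ 0; row 2: (14/3)/(2/3) = 7. Minimum is 7 at row 2 (x_4 leaves); pivot element 2/3.
Pivot on row 2; the z-row RHS becomes 48 − (-3/2)·7 = 117/2.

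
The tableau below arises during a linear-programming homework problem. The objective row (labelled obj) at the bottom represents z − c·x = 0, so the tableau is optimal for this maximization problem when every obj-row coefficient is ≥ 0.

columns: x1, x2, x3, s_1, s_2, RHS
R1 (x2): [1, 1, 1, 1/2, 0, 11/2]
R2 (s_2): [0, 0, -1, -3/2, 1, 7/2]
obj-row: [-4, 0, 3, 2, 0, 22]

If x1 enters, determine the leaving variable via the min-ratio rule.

Column x1 entries and ratios — x2: (11/2)/1 = 11/2; s_2: 0 ≤ 0, skip.
Smallest ratio is 11/2 in the row of x2, so x2 leaves.

x2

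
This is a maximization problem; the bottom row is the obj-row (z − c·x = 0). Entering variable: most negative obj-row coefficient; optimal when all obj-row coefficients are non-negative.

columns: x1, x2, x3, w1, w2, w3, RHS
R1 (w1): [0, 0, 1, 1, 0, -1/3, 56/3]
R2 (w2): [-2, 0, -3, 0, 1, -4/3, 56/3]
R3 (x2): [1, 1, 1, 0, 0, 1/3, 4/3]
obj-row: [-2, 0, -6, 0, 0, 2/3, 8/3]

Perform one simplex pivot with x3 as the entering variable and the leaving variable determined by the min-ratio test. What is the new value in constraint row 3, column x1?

1

Ratio test on column x3 — row 1: (56/3)/1 = 56/3; row 2: entry -3 ≤ 0; row 3: (4/3)/1 = 4/3. Minimum is 4/3 at row 3 (x2 leaves); pivot element 1.
Divide row 3 by 1; eliminate column x3 from the other rows.
In the new row 3, the x1 entry is the old entry divided by the pivot: 1/1 = 1.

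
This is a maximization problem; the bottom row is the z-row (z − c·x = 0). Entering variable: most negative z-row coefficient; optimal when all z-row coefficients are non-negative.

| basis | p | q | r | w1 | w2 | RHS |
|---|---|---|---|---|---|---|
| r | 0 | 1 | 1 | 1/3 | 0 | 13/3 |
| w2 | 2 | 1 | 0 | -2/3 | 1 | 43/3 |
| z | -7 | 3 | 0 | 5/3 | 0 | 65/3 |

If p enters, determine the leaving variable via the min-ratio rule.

Column p entries and ratios — r: 0 ≤ 0, skip; w2: (43/3)/2 = 43/6.
Smallest ratio is 43/6 in the row of w2, so w2 leaves.

w2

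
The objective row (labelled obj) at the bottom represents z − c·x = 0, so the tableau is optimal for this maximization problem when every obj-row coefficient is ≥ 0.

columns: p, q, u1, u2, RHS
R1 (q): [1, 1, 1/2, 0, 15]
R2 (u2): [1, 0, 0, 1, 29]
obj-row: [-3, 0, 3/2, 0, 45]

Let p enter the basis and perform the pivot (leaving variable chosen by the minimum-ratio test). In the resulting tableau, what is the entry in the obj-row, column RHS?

Ratio test on column p — row 1: 15/1 = 15; row 2: 29/1 = 29. Minimum is 15 at row 1 (q leaves); pivot element 1.
Divide row 1 by 1; eliminate column p from the other rows.
obj-row update in column RHS: 45 − (-3)·15 = 90.

90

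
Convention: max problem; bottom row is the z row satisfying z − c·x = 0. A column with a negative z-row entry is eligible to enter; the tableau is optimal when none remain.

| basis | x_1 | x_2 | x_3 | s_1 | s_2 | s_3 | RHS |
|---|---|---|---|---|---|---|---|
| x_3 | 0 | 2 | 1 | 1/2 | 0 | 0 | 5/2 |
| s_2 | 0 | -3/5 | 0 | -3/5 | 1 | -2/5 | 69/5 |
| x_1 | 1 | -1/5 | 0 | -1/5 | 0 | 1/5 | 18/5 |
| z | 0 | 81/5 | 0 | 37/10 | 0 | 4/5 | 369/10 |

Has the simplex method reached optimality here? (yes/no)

Every z-row coefficient is ≥ 0, so the tableau is optimal.

yes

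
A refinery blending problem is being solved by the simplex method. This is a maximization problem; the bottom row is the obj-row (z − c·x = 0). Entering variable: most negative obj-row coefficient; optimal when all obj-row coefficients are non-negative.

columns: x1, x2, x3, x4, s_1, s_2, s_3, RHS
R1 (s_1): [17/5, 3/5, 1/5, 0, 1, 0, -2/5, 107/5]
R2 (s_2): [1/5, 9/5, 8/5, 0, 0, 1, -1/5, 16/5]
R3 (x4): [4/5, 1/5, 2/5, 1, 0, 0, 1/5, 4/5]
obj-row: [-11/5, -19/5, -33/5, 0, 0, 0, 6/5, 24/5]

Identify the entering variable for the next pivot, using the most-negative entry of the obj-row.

Negative obj-row entries: x1: -11/5, x2: -19/5, x3: -33/5.
The most negative is -33/5 in column x3, so x3 enters.

x3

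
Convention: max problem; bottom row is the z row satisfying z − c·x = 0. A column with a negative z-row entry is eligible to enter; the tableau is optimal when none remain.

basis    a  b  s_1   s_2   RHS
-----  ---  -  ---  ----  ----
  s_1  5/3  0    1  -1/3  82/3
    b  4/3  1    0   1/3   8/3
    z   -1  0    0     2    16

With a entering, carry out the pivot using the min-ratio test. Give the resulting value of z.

18

Ratio test on column a — row 1: (82/3)/(5/3) = 82/5; row 2: (8/3)/(4/3) = 2. Minimum is 2 at row 2 (b leaves); pivot element 4/3.
Pivot on row 2; the z-row RHS becomes 16 − (-1)·2 = 18.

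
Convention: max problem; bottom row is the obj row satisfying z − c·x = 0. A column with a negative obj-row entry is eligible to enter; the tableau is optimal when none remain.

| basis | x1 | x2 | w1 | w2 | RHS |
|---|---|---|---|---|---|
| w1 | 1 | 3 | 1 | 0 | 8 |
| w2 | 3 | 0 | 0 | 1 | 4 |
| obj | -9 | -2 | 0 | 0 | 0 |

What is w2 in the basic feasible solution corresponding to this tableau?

4

w2 is basic (row 2); its value is the RHS of that row, 4.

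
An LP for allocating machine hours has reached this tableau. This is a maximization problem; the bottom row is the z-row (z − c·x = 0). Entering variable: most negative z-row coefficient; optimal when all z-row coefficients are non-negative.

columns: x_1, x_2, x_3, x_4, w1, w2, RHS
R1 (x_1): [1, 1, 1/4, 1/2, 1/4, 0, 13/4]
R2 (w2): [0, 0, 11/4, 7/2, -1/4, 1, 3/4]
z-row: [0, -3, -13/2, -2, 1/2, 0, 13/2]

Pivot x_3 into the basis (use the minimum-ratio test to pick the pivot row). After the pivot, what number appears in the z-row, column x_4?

69/11

Ratio test on column x_3 — row 1: (13/4)/(1/4) = 13; row 2: (3/4)/(11/4) = 3/11. Minimum is 3/11 at row 2 (w2 leaves); pivot element 11/4.
Divide row 2 by 11/4; eliminate column x_3 from the other rows.
z-row update in column x_4: -2 − (-13/2)·(14/11) = 69/11.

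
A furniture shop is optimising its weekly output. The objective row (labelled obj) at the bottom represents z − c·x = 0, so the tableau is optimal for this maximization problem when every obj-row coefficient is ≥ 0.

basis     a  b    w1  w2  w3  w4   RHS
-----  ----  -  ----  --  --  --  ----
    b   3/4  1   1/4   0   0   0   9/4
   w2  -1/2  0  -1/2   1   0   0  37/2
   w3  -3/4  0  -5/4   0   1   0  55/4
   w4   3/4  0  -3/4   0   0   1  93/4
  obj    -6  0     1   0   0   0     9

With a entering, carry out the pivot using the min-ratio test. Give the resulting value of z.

27

Ratio test on column a — row 1: (9/4)/(3/4) = 3; row 2: entry -1/2 ≤ 0; row 3: entry -3/4 ≤ 0; row 4: (93/4)/(3/4) = 31. Minimum is 3 at row 1 (b leaves); pivot element 3/4.
Pivot on row 1; the obj-row RHS becomes 9 − (-6)·3 = 27.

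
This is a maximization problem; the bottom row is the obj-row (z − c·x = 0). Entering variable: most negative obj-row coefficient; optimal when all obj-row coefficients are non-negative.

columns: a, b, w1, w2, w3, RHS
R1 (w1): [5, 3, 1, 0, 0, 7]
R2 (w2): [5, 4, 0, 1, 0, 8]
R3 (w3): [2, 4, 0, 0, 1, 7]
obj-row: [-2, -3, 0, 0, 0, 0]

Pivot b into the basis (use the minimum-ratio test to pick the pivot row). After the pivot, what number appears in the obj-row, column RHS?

Ratio test on column b — row 1: 7/3 = 7/3; row 2: 8/4 = 2; row 3: 7/4 = 7/4. Minimum is 7/4 at row 3 (w3 leaves); pivot element 4.
Divide row 3 by 4; eliminate column b from the other rows.
obj-row update in column RHS: 0 − (-3)·(7/4) = 21/4.

21/4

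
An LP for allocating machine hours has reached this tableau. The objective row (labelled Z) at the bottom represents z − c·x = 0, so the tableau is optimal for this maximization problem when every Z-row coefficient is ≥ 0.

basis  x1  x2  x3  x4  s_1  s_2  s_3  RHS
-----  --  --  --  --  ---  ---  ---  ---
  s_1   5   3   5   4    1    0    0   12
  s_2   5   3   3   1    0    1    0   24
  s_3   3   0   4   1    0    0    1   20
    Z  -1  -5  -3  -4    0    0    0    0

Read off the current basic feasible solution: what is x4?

0

x4 is not in the basis, so in the current basic feasible solution x4 = 0.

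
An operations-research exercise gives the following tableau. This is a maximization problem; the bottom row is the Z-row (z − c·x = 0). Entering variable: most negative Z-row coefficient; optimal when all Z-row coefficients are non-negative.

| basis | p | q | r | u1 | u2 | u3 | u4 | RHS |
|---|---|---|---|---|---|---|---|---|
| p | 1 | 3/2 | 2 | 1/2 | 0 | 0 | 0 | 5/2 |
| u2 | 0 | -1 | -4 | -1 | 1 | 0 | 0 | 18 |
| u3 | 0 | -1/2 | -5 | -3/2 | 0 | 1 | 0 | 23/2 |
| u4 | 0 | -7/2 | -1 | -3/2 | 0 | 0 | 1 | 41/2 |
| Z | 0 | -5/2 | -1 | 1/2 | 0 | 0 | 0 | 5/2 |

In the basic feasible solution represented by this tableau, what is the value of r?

r is not in the basis, so in the current basic feasible solution r = 0.

0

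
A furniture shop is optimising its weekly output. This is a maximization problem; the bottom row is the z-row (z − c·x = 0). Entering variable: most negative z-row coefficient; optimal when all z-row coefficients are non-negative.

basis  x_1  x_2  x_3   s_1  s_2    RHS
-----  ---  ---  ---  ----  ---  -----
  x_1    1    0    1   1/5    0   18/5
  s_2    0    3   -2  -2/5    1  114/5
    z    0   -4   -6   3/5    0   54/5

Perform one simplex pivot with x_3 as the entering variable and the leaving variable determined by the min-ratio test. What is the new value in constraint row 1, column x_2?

Ratio test on column x_3 — row 1: (18/5)/1 = 18/5; row 2: entry -2 ≤ 0. Minimum is 18/5 at row 1 (x_1 leaves); pivot element 1.
Divide row 1 by 1; eliminate column x_3 from the other rows.
In the new row 1, the x_2 entry is the old entry divided by the pivot: 0/1 = 0.

0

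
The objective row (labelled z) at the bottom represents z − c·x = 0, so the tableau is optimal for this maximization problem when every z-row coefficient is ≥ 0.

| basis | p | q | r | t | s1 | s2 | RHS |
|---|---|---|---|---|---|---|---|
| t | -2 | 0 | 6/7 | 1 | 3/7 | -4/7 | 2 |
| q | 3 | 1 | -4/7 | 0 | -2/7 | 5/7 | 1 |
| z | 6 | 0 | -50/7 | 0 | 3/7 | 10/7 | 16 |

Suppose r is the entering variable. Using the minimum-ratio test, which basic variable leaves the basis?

t

Column r entries and ratios — t: 2/(6/7) = 7/3; q: -4/7 ≤ 0, skip.
Smallest ratio is 7/3 in the row of t, so t leaves.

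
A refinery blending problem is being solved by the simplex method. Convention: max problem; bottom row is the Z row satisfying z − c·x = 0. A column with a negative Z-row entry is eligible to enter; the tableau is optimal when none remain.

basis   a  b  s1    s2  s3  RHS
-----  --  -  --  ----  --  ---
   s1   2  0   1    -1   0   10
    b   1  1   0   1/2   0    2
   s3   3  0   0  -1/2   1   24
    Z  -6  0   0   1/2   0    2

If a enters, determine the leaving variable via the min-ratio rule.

b

Column a entries and ratios — s1: 10/2 = 5; b: 2/1 = 2; s3: 24/3 = 8.
Smallest ratio is 2 in the row of b, so b leaves.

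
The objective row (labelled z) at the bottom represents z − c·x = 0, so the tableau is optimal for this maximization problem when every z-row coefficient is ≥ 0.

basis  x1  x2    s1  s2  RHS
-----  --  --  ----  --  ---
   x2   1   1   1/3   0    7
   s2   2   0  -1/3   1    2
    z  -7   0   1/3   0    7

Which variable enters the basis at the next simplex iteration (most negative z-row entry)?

x1

Negative z-row entries: x1: -7.
The most negative is -7 in column x1, so x1 enters.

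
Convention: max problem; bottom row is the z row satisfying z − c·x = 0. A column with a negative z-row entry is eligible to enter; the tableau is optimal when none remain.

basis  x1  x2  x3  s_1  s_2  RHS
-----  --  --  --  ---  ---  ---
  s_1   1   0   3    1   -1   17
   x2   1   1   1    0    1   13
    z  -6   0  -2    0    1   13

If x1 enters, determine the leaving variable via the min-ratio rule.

Column x1 entries and ratios — s_1: 17/1 = 17; x2: 13/1 = 13.
Smallest ratio is 13 in the row of x2, so x2 leaves.

x2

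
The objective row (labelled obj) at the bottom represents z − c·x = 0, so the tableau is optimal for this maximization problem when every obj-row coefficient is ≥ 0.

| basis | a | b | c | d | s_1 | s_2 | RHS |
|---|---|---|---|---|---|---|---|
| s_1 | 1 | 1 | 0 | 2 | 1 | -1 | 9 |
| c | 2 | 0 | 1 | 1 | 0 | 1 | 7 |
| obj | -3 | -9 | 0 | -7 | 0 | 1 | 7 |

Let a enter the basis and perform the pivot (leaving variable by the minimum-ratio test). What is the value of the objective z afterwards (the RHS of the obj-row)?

35/2

Ratio test on column a — row 1: 9/1 = 9; row 2: 7/2 = 7/2. Minimum is 7/2 at row 2 (c leaves); pivot element 2.
Pivot on row 2; the obj-row RHS becomes 7 − (-3)·(7/2) = 35/2.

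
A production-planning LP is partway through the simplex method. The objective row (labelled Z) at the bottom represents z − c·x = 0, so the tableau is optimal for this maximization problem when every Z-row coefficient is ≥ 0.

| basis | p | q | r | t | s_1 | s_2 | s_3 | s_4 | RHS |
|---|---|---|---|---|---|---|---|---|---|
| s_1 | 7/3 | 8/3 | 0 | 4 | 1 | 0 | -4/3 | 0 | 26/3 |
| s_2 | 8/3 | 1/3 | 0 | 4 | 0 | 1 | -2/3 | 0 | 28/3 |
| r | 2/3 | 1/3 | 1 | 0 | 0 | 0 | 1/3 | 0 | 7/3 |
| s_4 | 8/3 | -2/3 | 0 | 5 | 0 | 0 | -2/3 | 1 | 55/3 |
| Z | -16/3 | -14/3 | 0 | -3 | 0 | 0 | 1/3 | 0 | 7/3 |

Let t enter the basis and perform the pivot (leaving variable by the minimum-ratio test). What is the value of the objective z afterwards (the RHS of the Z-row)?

Ratio test on column t — row 1: (26/3)/4 = 13/6; row 2: (28/3)/4 = 7/3; row 3: entry 0 ≤ 0; row 4: (55/3)/5 = 11/3. Minimum is 13/6 at row 1 (s_1 leaves); pivot element 4.
Pivot on row 1; the Z-row RHS becomes 7/3 − (-3)·(13/6) = 53/6.

53/6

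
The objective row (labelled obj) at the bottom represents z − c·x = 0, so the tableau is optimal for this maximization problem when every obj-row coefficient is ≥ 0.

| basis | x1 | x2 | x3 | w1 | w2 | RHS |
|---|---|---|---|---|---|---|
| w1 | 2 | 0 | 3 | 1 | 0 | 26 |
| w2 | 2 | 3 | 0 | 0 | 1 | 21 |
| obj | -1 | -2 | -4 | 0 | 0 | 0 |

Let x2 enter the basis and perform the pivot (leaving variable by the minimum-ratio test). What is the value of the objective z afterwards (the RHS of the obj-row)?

Ratio test on column x2 — row 1: entry 0 ≤ 0; row 2: 21/3 = 7. Minimum is 7 at row 2 (w2 leaves); pivot element 3.
Pivot on row 2; the obj-row RHS becomes 0 − (-2)·7 = 14.

14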